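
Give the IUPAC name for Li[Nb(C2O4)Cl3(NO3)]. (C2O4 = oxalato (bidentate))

The 1 lithium counter-ion carries a total charge of +1, so each complex ion is 1−.
Ligand charges: 1×oxalato (-2 each), 3×chloro (-1 each), 1×nitrato (-1 each); total -6. So Nb + (-6) = 1−, giving Nb = +5.
The complex ion is anionic, so niobium takes the -ate form niobate(V).

lithium trichloronitratooxalatoniobate(V)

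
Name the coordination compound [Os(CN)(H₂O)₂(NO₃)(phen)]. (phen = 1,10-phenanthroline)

diaquacyanonitrato(1,10-phenanthroline)osmium(II)

There is no counter-ion, so the complex is neutral overall.
Ligand charges: 1×cyano (-1 each), 1×1,10-phenanthroline (neutral), 1×nitrato (-1 each), 2×aqua (neutral); total -2. So Os + (-2) = 0, giving Os = +2.
Ligands are named alphabetically: aqua before cyano before nitrato before phenanthroline.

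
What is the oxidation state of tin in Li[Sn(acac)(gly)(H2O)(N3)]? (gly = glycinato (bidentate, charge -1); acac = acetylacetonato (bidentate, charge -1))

+2

1 lithium outside the brackets (+1 each) → the complex ion is 1−.
Ligand charges: 1×N3 = -1; 1×H2O neutral; 1×gly = -1; 1×acac = -1; sum -3.
Sn + (-3) = 1− ⇒ Sn is +2.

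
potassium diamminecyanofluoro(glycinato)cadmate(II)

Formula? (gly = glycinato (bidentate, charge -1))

K[Cd(CN)F(gly)(NH3)2]

Ligands: 2 ammine (NH3, neutral), 1 glycinato (gly, -1), 1 cyano (CN, -1), 1 fluoro (F, -1). Ligand charge sum = -3.
Charge balance with potassium (+1) requires 1 complex ion per 1 potassium.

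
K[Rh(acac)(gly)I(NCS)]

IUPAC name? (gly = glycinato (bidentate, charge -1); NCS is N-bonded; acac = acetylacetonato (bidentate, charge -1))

potassium (acetylacetonato)(glycinato)iodoisothiocyanatorhodate(III)

The 1 potassium counter-ion carries a total charge of +1, so each complex ion is 1−.
Ligand charges: 1×glycinato (-1 each), 1×isothiocyanato (-1 each), 1×iodo (-1 each), 1×acetylacetonato (-1 each); total -4. So Rh + (-4) = 1−, giving Rh = +3.
Ligands are named alphabetically: acetylacetonato before glycinato before iodo before isothiocyanato.
The complex ion is anionic, so rhodium takes the -ate form rhodate(III).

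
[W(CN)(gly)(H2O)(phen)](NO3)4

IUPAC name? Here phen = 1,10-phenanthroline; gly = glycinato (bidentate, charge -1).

aquacyano(glycinato)(1,10-phenanthroline)tungsten(VI) nitrate

The 4 nitrate counter-ions carry a total charge of -4, so each complex ion is 4+.
Ligand charges: 1×cyano (-1 each), 1×aqua (neutral), 1×1,10-phenanthroline (neutral), 1×glycinato (-1 each); total -2. So W + (-2) = 4+, giving W = +6.
Ligands are named alphabetically: aqua before cyano before glycinato before phenanthroline.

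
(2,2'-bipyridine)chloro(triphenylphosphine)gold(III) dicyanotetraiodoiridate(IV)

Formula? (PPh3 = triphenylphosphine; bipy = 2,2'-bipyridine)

Cation [Au…]: ligand charges -1, Au(III) ⇒ ion charge 2+.
Anion [Ir…]: ligand charges -6, Ir(IV) ⇒ ion charge 2−.
One 2+ cation balances one 2− anion.

[Au(bipy)Cl(PPh3)][Ir(CN)2I4]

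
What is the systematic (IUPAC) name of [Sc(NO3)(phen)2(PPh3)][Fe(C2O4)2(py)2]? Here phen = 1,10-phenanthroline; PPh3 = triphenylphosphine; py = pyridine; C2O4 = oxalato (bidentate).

nitratobis(1,10-phenanthroline)(triphenylphosphine)scandium(III) dioxalatobis(pyridine)ferrate(II)

Scandium is always +3 in its complexes; the cation's ligand charges sum to -1, so the complex cation is 2+.
A 1:1 salt means the anion carries the equal and opposite charge, 2−.
Anion: ligand charges sum to -4; for the ion to be 2−, Fe = +2.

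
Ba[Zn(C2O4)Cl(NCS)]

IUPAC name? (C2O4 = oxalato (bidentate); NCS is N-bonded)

The 1 barium counter-ion carries a total charge of +2, so each complex ion is 2−.
Ligand charges: 1×oxalato (-2 each), 1×chloro (-1 each), 1×isothiocyanato (-1 each); total -4. So Zn + (-4) = 2−, giving Zn = +2.
Ligands are named alphabetically: chloro before isothiocyanato before oxalato.
The complex ion is anionic, so zinc takes the -ate form zincate(II).

barium chloroisothiocyanatooxalatozincate(II)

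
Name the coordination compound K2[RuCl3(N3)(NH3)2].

potassium diammineazidotrichlororuthenate(II)

The 2 potassium counter-ions carry a total charge of +2, so each complex ion is 2−.
Ligand charges: 2×ammine (neutral), 1×azido (-1 each), 3×chloro (-1 each); total -4. So Ru + (-4) = 2−, giving Ru = +2.
The complex ion is anionic, so ruthenium takes the -ate form ruthenate(II).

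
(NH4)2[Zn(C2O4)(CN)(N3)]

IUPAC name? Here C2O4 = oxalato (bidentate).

ammonium azidocyanooxalatozincate(II)

The 2 ammonium counter-ions carry a total charge of +2, so each complex ion is 2−.
Ligand charges: 1×azido (-1 each), 1×cyano (-1 each), 1×oxalato (-2 each); total -4. So Zn + (-4) = 2−, giving Zn = +2.
The complex ion is anionic, so zinc takes the -ate form zincate(II).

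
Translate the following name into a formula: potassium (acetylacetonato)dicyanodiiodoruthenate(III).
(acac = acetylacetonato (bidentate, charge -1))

Ligands: 2 cyano (CN, -1), 1 acetylacetonato (acac, -1), 2 iodo (I, -1). Ligand charge sum = -5.
Charge balance with potassium (+1) requires 1 complex ion per 2 potassium.

K2[Ru(acac)(CN)2I2]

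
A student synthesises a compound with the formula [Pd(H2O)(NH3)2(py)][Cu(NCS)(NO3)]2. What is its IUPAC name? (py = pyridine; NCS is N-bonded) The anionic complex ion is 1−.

Both ions are complex: the cation is named first with the plain metal name, the anion second with the -ate form; each ion's ligands are alphabetised independently.
The complex anion is given as 1−; its ligand charges sum to -2, so Cu = +1.
With 2 anions per cation, the cation must be 2×1 = 2+.
Cation: ligand charges sum to 0; for the ion to be 2+, Pd = +2.

diammineaqua(pyridine)palladium(II) isothiocyanatonitratocuprate(I)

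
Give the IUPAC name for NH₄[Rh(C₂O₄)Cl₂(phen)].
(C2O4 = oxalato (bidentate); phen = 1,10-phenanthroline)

The 1 ammonium counter-ion carries a total charge of +1, so each complex ion is 1−.
Ligand charges: 1×oxalato (-2 each), 1×1,10-phenanthroline (neutral), 2×chloro (-1 each); total -4. So Rh + (-4) = 1−, giving Rh = +3.
Ligands are named alphabetically: chloro before oxalato before phenanthroline.
The complex ion is anionic, so rhodium takes the -ate form rhodate(III).

ammonium dichlorooxalato(1,10-phenanthroline)rhodate(III)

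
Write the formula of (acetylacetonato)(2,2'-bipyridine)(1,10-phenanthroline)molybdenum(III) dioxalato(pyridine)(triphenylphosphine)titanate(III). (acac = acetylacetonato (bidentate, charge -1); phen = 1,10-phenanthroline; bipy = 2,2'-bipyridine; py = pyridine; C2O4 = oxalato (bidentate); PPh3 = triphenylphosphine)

[Mo(acac)(bipy)(phen)][Ti(C2O4)2(PPh3)(py)]2

Cation [Mo…]: ligand charges -1, Mo(III) ⇒ ion charge 2+.
Anion [Ti…]: ligand charges -4, Ti(III) ⇒ ion charge 1−.
One 2+ cation requires 2 of the 1− anion.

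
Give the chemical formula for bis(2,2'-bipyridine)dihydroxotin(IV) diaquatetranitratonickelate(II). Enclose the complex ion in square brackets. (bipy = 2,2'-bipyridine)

[Sn(bipy)2(OH)2][Ni(H2O)2(NO3)4]

Cation [Sn…]: ligand charges -2, Sn(IV) ⇒ ion charge 2+.
Anion [Ni…]: ligand charges -4, Ni(II) ⇒ ion charge 2−.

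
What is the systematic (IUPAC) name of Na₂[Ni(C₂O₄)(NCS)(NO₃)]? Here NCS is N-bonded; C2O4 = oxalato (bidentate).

sodium isothiocyanatonitratooxalatonickelate(II)

The 2 sodium counter-ions carry a total charge of +2, so each complex ion is 2−.
Ligand charges: 1×isothiocyanato (-1 each), 1×nitrato (-1 each), 1×oxalato (-2 each); total -4. So Ni + (-4) = 2−, giving Ni = +2.
Ligands are named alphabetically: isothiocyanato before nitrato before oxalato.
The complex ion is anionic, so nickel takes the -ate form nickelate(II).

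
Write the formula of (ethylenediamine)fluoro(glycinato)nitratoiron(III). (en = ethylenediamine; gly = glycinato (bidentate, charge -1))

Ligands: 1 ethylenediamine (en, neutral), 1 glycinato (gly, -1), 1 fluoro (F, -1), 1 nitrato (NO3, -1). Ligand charge sum = -3.
With Fe in oxidation state +3, the complex ion is [Fe...].

[Fe(en)F(gly)(NO3)]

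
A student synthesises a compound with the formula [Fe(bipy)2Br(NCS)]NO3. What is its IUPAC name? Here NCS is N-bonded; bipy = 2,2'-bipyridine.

The 1 nitrate counter-ion carries a total charge of -1, so each complex ion is 1+.
Ligand charges: 1×isothiocyanato (-1 each), 2×2,2'-bipyridine (neutral), 1×bromo (-1 each); total -2. So Fe + (-2) = 1+, giving Fe = +3.
Ligands are named alphabetically: bipyridine before bromo before isothiocyanato.

bis(2,2'-bipyridine)bromoisothiocyanatoiron(III) nitrate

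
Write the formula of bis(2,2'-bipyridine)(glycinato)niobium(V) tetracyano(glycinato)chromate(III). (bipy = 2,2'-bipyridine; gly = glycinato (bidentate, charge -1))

[Nb(bipy)2(gly)][Cr(CN)4(gly)]2

Cation [Nb…]: ligand charges -1, Nb(V) ⇒ ion charge 4+.
Anion [Cr…]: ligand charges -5, Cr(III) ⇒ ion charge 2−.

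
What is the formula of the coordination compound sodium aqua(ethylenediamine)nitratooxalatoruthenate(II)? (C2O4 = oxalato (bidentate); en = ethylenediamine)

Na[Ru(C2O4)(en)(H2O)(NO3)]

Ligands: 1 oxalato (C2O4, -2), 1 aqua (H2O, neutral), 1 nitrato (NO3, -1), 1 ethylenediamine (en, neutral). Ligand charge sum = -3.
With Ru in oxidation state +2, the complex ion is [Ru...]^1−.
Charge balance with sodium (+1) requires 1 complex ion per 1 sodium.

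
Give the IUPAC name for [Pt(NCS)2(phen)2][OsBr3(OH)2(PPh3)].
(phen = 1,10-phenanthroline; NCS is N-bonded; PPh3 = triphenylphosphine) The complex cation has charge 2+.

diisothiocyanatobis(1,10-phenanthroline)platinum(IV) tribromodihydroxo(triphenylphosphine)osmate(III)

Both ions are complex: the cation is named first with the plain metal name, the anion second with the -ate form; each ion's ligands are alphabetised independently.
The complex cation is given as 2+; its ligand charges sum to -2, so Pt = +4.
A 1:1 salt means the anion carries the equal and opposite charge, 2−.
Anion: ligand charges sum to -5; for the ion to be 2−, Os = +3.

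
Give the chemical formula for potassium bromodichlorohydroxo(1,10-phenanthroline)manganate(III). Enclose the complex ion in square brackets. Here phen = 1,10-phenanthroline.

K[MnBrCl2(OH)(phen)]

Ligands: 1 1,10-phenanthroline (phen, neutral), 1 bromo (Br, -1), 2 chloro (Cl, -1), 1 hydroxo (OH, -1). Ligand charge sum = -4.
Charge balance with potassium (+1) requires 1 complex ion per 1 potassium.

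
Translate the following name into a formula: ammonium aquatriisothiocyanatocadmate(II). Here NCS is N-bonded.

Ligands: 3 isothiocyanato (NCS, -1), 1 aqua (H2O, neutral). Ligand charge sum = -3.
Charge balance with ammonium (+1) requires 1 complex ion per 1 ammonium.

NH4[Cd(H2O)(NCS)3]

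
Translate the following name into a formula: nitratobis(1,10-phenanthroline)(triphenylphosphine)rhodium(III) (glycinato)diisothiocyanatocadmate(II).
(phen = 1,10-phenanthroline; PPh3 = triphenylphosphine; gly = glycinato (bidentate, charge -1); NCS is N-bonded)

[Rh(NO3)(phen)2(PPh3)][Cd(gly)(NCS)2]2

Cation [Rh…]: ligand charges -1, Rh(III) ⇒ ion charge 2+.
Anion [Cd…]: ligand charges -3, Cd(II) ⇒ ion charge 1−.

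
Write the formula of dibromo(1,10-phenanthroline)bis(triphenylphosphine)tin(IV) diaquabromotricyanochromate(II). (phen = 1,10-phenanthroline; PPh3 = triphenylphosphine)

[SnBr2(phen)(PPh3)2][CrBr(CN)3(H2O)2]

Cation [Sn…]: ligand charges -2, Sn(IV) ⇒ ion charge 2+.
Anion [Cr…]: ligand charges -4, Cr(II) ⇒ ion charge 2−.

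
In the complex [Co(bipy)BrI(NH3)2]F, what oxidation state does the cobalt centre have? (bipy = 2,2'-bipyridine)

1 fluoride outside the brackets (-1 each) → the complex ion is 1+.
Ligand charges: 1×Br = -1; 2×NH3 neutral; 1×bipy neutral; 1×I = -1; sum -2.
Co + (-2) = 1+ ⇒ Co is +3.

+3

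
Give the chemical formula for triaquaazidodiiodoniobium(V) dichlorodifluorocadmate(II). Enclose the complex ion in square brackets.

Cation [Nb…]: ligand charges -3, Nb(V) ⇒ ion charge 2+.
Anion [Cd…]: ligand charges -4, Cd(II) ⇒ ion charge 2−.
One 2+ cation balances one 2− anion.

[Nb(H2O)3I2(N3)][CdCl2F2]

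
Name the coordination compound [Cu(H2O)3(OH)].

There is no counter-ion, so the complex is neutral overall.
Ligand charges: 1×hydroxo (-1 each), 3×aqua (neutral); total -1. So Cu + (-1) = 0, giving Cu = +1.
Ligands are named alphabetically: aqua before hydroxo.

triaquahydroxocopper(I)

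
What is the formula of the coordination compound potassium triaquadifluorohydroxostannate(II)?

K[SnF2(H2O)3(OH)]

Ligands: 3 aqua (H2O, neutral), 1 hydroxo (OH, -1), 2 fluoro (F, -1). Ligand charge sum = -3.
With Sn in oxidation state +2, the complex ion is [Sn...]^1−.
Charge balance with potassium (+1) requires 1 complex ion per 1 potassium.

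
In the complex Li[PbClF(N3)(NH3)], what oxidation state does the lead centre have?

1 lithium outside the brackets (+1 each) → the complex ion is 1−.
Ligand charges: 1×N3 = -1; 1×Cl = -1; 1×NH3 neutral; 1×F = -1; sum -3.
Pb + (-3) = 1− ⇒ Pb is +2.

+2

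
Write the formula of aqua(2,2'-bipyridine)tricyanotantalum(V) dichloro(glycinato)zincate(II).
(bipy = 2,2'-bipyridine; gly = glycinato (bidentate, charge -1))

Cation [Ta…]: ligand charges -3, Ta(V) ⇒ ion charge 2+.
Anion [Zn…]: ligand charges -3, Zn(II) ⇒ ion charge 1−.
One 2+ cation requires 2 of the 1− anion.

[Ta(bipy)(CN)3(H2O)][ZnCl2(gly)]2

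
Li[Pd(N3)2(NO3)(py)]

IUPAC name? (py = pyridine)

lithium diazidonitrato(pyridine)palladate(II)

The 1 lithium counter-ion carries a total charge of +1, so each complex ion is 1−.
Ligand charges: 1×pyridine (neutral), 1×nitrato (-1 each), 2×azido (-1 each); total -3. So Pd + (-3) = 1−, giving Pd = +2.
Ligands are named alphabetically: azido before nitrato before pyridine.
The complex ion is anionic, so palladium takes the -ate form palladate(II).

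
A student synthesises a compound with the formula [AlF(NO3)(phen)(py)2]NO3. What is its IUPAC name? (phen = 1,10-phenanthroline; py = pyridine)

The 1 nitrate counter-ion carries a total charge of -1, so each complex ion is 1+.
Ligand charges: 1×1,10-phenanthroline (neutral), 2×pyridine (neutral), 1×fluoro (-1 each), 1×nitrato (-1 each); total -2. So Al + (-2) = 1+, giving Al = +3.
Ligands are named alphabetically: fluoro before nitrato before phenanthroline before pyridine.

fluoronitrato(1,10-phenanthroline)bis(pyridine)aluminium(III) nitrate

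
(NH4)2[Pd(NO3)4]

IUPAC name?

ammonium tetranitratopalladate(II)

The 2 ammonium counter-ions carry a total charge of +2, so each complex ion is 2−.
Ligand charges: 4×nitrato (-1 each); total -4. So Pd + (-4) = 2−, giving Pd = +2.
The complex ion is anionic, so palladium takes the -ate form palladate(II).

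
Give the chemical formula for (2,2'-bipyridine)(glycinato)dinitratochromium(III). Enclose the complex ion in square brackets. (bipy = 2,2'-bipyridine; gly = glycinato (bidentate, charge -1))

[Cr(bipy)(gly)(NO3)2]

Ligands: 2 nitrato (NO3, -1), 1 2,2'-bipyridine (bipy, neutral), 1 glycinato (gly, -1). Ligand charge sum = -3.
With Cr in oxidation state +3, the complex ion is [Cr...].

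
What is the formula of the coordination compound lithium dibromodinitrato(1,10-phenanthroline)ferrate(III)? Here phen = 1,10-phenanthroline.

Ligands: 2 bromo (Br, -1), 2 nitrato (NO3, -1), 1 1,10-phenanthroline (phen, neutral). Ligand charge sum = -4.
With Fe in oxidation state +3, the complex ion is [Fe...]^1−.
Charge balance with lithium (+1) requires 1 complex ion per 1 lithium.

Li[FeBr2(NO3)2(phen)]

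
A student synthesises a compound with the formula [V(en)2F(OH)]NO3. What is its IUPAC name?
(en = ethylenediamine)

bis(ethylenediamine)fluorohydroxovanadium(III) nitrate

The 1 nitrate counter-ion carries a total charge of -1, so each complex ion is 1+.
Ligand charges: 1×hydroxo (-1 each), 1×fluoro (-1 each), 2×ethylenediamine (neutral); total -2. So V + (-2) = 1+, giving V = +3.
Ligands are named alphabetically: ethylenediamine before fluoro before hydroxo.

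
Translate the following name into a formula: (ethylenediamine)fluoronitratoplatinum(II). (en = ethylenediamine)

[Pt(en)F(NO3)]

Ligands: 1 fluoro (F, -1), 1 nitrato (NO3, -1), 1 ethylenediamine (en, neutral). Ligand charge sum = -2.
With Pt in oxidation state +2, the complex ion is [Pt...].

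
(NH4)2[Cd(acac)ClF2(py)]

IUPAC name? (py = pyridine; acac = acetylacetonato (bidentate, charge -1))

The 2 ammonium counter-ions carry a total charge of +2, so each complex ion is 2−.
Ligand charges: 1×pyridine (neutral), 1×chloro (-1 each), 1×acetylacetonato (-1 each), 2×fluoro (-1 each); total -4. So Cd + (-4) = 2−, giving Cd = +2.
Ligands are named alphabetically: acetylacetonato before chloro before fluoro before pyridine.
The complex ion is anionic, so cadmium takes the -ate form cadmate(II).

ammonium (acetylacetonato)chlorodifluoro(pyridine)cadmate(II)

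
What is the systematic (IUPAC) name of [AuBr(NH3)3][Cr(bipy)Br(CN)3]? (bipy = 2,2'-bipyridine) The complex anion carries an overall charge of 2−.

triamminebromogold(III) (2,2'-bipyridine)bromotricyanochromate(II)

Both ions are complex: the cation is named first with the plain metal name, the anion second with the -ate form; each ion's ligands are alphabetised independently.
The complex anion is given as 2−; its ligand charges sum to -4, so Cr = +2.
A 1:1 salt means the cation carries the equal and opposite charge, 2+.
Cation: ligand charges sum to -1; for the ion to be 2+, Au = +3.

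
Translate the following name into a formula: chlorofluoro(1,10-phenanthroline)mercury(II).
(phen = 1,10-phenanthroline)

Ligands: 1 1,10-phenanthroline (phen, neutral), 1 chloro (Cl, -1), 1 fluoro (F, -1). Ligand charge sum = -2.
With Hg in oxidation state +2, the complex ion is [Hg...].

[HgClF(phen)]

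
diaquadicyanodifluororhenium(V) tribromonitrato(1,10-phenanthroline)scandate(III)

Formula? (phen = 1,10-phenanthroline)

Cation [Re…]: ligand charges -4, Re(V) ⇒ ion charge 1+.
Anion [Sc…]: ligand charges -4, Sc(III) ⇒ ion charge 1−.
One 1+ cation balances one 1− anion.

[Re(CN)2F2(H2O)2][ScBr3(NO3)(phen)]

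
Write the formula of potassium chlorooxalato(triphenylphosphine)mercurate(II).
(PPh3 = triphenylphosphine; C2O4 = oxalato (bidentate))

Ligands: 1 triphenylphosphine (PPh3, neutral), 1 chloro (Cl, -1), 1 oxalato (C2O4, -2). Ligand charge sum = -3.
Charge balance with potassium (+1) requires 1 complex ion per 1 potassium.

K[Hg(C2O4)Cl(PPh3)]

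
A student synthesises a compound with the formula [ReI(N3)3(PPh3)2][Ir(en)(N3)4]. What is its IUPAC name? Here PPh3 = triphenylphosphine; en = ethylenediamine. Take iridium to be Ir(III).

Both ions are complex: the cation is named first with the plain metal name, the anion second with the -ate form; each ion's ligands are alphabetised independently.
Ir is given as +3; the anion's ligand charges sum to -4, so the complex anion is 1−.
A 1:1 salt means the cation carries the equal and opposite charge, 1+.
Cation: ligand charges sum to -4; for the ion to be 1+, Re = +5.

triazidoiodobis(triphenylphosphine)rhenium(V) tetraazido(ethylenediamine)iridate(III)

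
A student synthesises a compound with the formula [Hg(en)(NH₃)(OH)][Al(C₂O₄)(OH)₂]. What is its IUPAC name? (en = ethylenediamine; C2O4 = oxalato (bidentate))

Aluminium is always +3 in its complexes; the anion's ligand charges sum to -4, so the complex anion is 1−.
A 1:1 salt means the cation carries the equal and opposite charge, 1+.
Cation: ligand charges sum to -1; for the ion to be 1+, Hg = +2.

ammine(ethylenediamine)hydroxomercury(II) dihydroxooxalatoaluminate(III)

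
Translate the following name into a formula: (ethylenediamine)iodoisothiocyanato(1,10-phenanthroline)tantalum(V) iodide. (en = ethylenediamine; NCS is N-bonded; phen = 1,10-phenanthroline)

Ligands: 1 ethylenediamine (en, neutral), 1 isothiocyanato (NCS, -1), 1 iodo (I, -1), 1 1,10-phenanthroline (phen, neutral). Ligand charge sum = -2.
Charge balance with iodide (-1) requires 1 complex ion per 3 iodide.

[Ta(en)I(NCS)(phen)]I3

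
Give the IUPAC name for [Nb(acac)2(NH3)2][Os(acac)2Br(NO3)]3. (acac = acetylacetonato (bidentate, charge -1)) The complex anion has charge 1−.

The complex anion is given as 1−; its ligand charges sum to -4, so Os = +3.
With 3 anions per cation, the cation must be 3×1 = 3+.
Cation: ligand charges sum to -2; for the ion to be 3+, Nb = +5.

bis(acetylacetonato)diammineniobium(V) bis(acetylacetonato)bromonitratoosmate(III)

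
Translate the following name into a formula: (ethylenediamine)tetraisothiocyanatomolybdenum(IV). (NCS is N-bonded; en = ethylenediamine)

Ligands: 4 isothiocyanato (NCS, -1), 1 ethylenediamine (en, neutral). Ligand charge sum = -4.
With Mo in oxidation state +4, the complex ion is [Mo...].

[Mo(en)(NCS)4]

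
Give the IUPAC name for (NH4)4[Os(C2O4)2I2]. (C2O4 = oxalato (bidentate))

The 4 ammonium counter-ions carry a total charge of +4, so each complex ion is 4−.
Ligand charges: 2×oxalato (-2 each), 2×iodo (-1 each); total -6. So Os + (-6) = 4−, giving Os = +2.
The complex ion is anionic, so osmium takes the -ate form osmate(II).

ammonium diiododioxalatoosmate(II)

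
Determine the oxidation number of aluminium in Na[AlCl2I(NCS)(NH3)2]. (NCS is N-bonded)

1 sodium outside the brackets (+1 each) → the complex ion is 1−.
Ligand charges: 2×Cl = -2; 2×NH3 neutral; 1×NCS = -1; 1×I = -1; sum -4.
Al + (-4) = 1− ⇒ Al is +3.

+3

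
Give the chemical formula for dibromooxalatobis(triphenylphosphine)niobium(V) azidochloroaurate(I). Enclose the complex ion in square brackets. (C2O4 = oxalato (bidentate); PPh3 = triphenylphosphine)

Cation [Nb…]: ligand charges -4, Nb(V) ⇒ ion charge 1+.
Anion [Au…]: ligand charges -2, Au(I) ⇒ ion charge 1−.
One 1+ cation balances one 1− anion.

[NbBr2(C2O4)(PPh3)2][AuCl(N3)]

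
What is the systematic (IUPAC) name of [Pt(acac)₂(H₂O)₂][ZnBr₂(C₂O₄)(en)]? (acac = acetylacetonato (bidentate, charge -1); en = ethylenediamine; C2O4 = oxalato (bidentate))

bis(acetylacetonato)diaquaplatinum(IV) dibromo(ethylenediamine)oxalatozincate(II)

Zinc is always +2 in its complexes; the anion's ligand charges sum to -4, so the complex anion is 2−.
A 1:1 salt means the cation carries the equal and opposite charge, 2+.
Cation: ligand charges sum to -2; for the ion to be 2+, Pt = +4.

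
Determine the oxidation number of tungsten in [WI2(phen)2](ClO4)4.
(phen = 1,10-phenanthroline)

+6

4 perchlorate outside the brackets (-1 each) → the complex ion is 4+.
Ligand charges: 2×I = -2; 2×phen neutral; sum -2.
W + (-2) = 4+ ⇒ W is +6.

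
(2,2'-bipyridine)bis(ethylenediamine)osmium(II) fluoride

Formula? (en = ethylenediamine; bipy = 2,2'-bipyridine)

[Os(bipy)(en)2]F2

Ligands: 2 ethylenediamine (en, neutral), 1 2,2'-bipyridine (bipy, neutral). Ligand charge sum = 0.
With Os in oxidation state +2, the complex ion is [Os...]^2+.
Charge balance with fluoride (-1) requires 1 complex ion per 2 fluoride.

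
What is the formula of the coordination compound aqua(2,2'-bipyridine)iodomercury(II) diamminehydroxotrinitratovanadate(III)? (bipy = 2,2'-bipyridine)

Cation [Hg…]: ligand charges -1, Hg(II) ⇒ ion charge 1+.
Anion [V…]: ligand charges -4, V(III) ⇒ ion charge 1−.
One 1+ cation balances one 1− anion.

[Hg(bipy)(H2O)I][V(NH3)2(NO3)3(OH)]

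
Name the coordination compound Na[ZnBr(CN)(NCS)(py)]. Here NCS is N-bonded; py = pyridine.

sodium bromocyanoisothiocyanato(pyridine)zincate(II)

The 1 sodium counter-ion carries a total charge of +1, so each complex ion is 1−.
Ligand charges: 1×cyano (-1 each), 1×isothiocyanato (-1 each), 1×bromo (-1 each), 1×pyridine (neutral); total -3. So Zn + (-3) = 1−, giving Zn = +2.
The complex ion is anionic, so zinc takes the -ate form zincate(II).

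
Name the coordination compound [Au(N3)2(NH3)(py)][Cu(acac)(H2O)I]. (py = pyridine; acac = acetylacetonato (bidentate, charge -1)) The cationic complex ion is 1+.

Both ions are complex: the cation is named first with the plain metal name, the anion second with the -ate form; each ion's ligands are alphabetised independently.
The complex cation is given as 1+; its ligand charges sum to -2, so Au = +3.
A 1:1 salt means the anion carries the equal and opposite charge, 1−.
Anion: ligand charges sum to -2; for the ion to be 1−, Cu = +1.

amminediazido(pyridine)gold(III) (acetylacetonato)aquaiodocuprate(I)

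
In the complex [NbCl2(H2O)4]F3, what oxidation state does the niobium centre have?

+5

3 fluoride outside the brackets (-1 each) → the complex ion is 3+.
Ligand charges: 2×Cl = -2; 4×H2O neutral; sum -2.
Nb + (-2) = 3+ ⇒ Nb is +5.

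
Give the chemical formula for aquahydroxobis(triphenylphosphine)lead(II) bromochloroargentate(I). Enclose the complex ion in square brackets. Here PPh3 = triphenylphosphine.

[Pb(H2O)(OH)(PPh3)2][AgBrCl]

Cation [Pb…]: ligand charges -1, Pb(II) ⇒ ion charge 1+.
Anion [Ag…]: ligand charges -2, Ag(I) ⇒ ion charge 1−.
One 1+ cation balances one 1− anion.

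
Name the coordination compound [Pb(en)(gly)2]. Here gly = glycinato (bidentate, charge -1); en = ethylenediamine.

(ethylenediamine)bis(glycinato)lead(II)

There is no counter-ion, so the complex is neutral overall.
Ligand charges: 2×glycinato (-1 each), 1×ethylenediamine (neutral); total -2. So Pb + (-2) = 0, giving Pb = +2.
Ligands are named alphabetically: ethylenediamine before glycinato.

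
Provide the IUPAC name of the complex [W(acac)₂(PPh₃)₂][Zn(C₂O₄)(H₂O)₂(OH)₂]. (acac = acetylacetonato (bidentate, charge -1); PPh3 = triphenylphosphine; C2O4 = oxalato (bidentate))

bis(acetylacetonato)bis(triphenylphosphine)tungsten(IV) diaquadihydroxooxalatozincate(II)

Both ions are complex: the cation is named first with the plain metal name, the anion second with the -ate form; each ion's ligands are alphabetised independently.
Zinc is always +2 in its complexes; the anion's ligand charges sum to -4, so the complex anion is 2−.
A 1:1 salt means the cation carries the equal and opposite charge, 2+.
Cation: ligand charges sum to -2; for the ion to be 2+, W = +4.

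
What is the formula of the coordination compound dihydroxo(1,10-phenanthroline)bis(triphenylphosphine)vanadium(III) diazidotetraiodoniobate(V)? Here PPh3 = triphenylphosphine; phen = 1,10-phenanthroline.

[V(OH)2(phen)(PPh3)2][NbI4(N3)2]

Cation [V…]: ligand charges -2, V(III) ⇒ ion charge 1+.
Anion [Nb…]: ligand charges -6, Nb(V) ⇒ ion charge 1−.
One 1+ cation balances one 1− anion.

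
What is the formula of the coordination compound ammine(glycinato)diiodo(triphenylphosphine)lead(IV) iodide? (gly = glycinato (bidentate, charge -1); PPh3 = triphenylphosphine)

Ligands: 1 glycinato (gly, -1), 2 iodo (I, -1), 1 triphenylphosphine (PPh3, neutral), 1 ammine (NH3, neutral). Ligand charge sum = -3.
Charge balance with iodide (-1) requires 1 complex ion per 1 iodide.

[Pb(gly)I2(NH3)(PPh3)]I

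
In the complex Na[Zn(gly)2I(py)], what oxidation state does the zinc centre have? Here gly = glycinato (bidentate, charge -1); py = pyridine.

1 sodium outside the brackets (+1 each) → the complex ion is 1−.
Ligand charges: 2×gly = -2; 1×I = -1; 1×py neutral; sum -3.
Zn + (-3) = 1− ⇒ Zn is +2.

+2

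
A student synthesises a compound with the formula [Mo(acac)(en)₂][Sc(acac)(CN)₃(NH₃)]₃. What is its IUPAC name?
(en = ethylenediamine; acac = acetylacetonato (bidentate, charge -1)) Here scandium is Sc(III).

Sc is given as +3; the anion's ligand charges sum to -4, so the complex anion is 1−.
With 3 anions per cation, the cation must be 3×1 = 3+.
Cation: ligand charges sum to -1; for the ion to be 3+, Mo = +4.

(acetylacetonato)bis(ethylenediamine)molybdenum(IV) (acetylacetonato)amminetricyanoscandate(III)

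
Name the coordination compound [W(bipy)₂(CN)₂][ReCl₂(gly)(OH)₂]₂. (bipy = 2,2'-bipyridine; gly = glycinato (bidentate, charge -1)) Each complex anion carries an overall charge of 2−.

bis(2,2'-bipyridine)dicyanotungsten(VI) dichloro(glycinato)dihydroxorhenate(III)

Both ions are complex: the cation is named first with the plain metal name, the anion second with the -ate form; each ion's ligands are alphabetised independently.
The complex anion is given as 2−; its ligand charges sum to -5, so Re = +3.
With 2 anions per cation, the cation must be 2×2 = 4+.
Cation: ligand charges sum to -2; for the ion to be 4+, W = +6.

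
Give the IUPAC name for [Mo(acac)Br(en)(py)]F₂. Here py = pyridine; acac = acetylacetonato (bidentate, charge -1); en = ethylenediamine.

(acetylacetonato)bromo(ethylenediamine)(pyridine)molybdenum(IV) fluoride

The 2 fluoride counter-ions carry a total charge of -2, so each complex ion is 2+.
Ligand charges: 1×pyridine (neutral), 1×acetylacetonato (-1 each), 1×bromo (-1 each), 1×ethylenediamine (neutral); total -2. So Mo + (-2) = 2+, giving Mo = +4.
Ligands are named alphabetically: acetylacetonato before bromo before ethylenediamine before pyridine.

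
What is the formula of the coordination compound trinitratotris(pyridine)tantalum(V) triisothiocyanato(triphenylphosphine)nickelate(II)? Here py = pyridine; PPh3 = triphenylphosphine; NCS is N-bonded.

Cation [Ta…]: ligand charges -3, Ta(V) ⇒ ion charge 2+.
Anion [Ni…]: ligand charges -3, Ni(II) ⇒ ion charge 1−.
One 2+ cation requires 2 of the 1− anion.

[Ta(NO3)3(py)3][Ni(NCS)3(PPh3)]2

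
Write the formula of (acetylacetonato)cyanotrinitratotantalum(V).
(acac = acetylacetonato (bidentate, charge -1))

[Ta(acac)(CN)(NO3)3]

Ligands: 1 acetylacetonato (acac, -1), 1 cyano (CN, -1), 3 nitrato (NO3, -1). Ligand charge sum = -5.
With Ta in oxidation state +5, the complex ion is [Ta...].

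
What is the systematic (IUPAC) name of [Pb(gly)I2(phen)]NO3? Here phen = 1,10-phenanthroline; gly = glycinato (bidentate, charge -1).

The 1 nitrate counter-ion carries a total charge of -1, so each complex ion is 1+.
Ligand charges: 1×1,10-phenanthroline (neutral), 2×iodo (-1 each), 1×glycinato (-1 each); total -3. So Pb + (-3) = 1+, giving Pb = +4.
Ligands are named alphabetically: glycinato before iodo before phenanthroline.

(glycinato)diiodo(1,10-phenanthroline)lead(IV) nitrate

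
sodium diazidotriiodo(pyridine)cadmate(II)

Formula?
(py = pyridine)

Na3[CdI3(N3)2(py)]

Ligands: 1 pyridine (py, neutral), 3 iodo (I, -1), 2 azido (N3, -1). Ligand charge sum = -5.
With Cd in oxidation state +2, the complex ion is [Cd...]^3−.
Charge balance with sodium (+1) requires 1 complex ion per 3 sodium.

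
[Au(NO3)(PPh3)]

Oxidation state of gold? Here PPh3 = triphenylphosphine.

+1

No counter-ion: the bracketed complex is neutral.
Ligand charges: 1×PPh3 neutral; 1×NO3 = -1; sum -1.
Au + (-1) = 0 ⇒ Au is +1.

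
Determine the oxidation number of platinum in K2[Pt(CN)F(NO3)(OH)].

+2

2 potassium outside the brackets (+1 each) → the complex ion is 2−.
Ligand charges: 1×NO3 = -1; 1×CN = -1; 1×OH = -1; 1×F = -1; sum -4.
Pt + (-4) = 2− ⇒ Pt is +2.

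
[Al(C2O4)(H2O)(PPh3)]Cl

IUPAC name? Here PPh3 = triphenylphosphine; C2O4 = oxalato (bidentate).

aquaoxalato(triphenylphosphine)aluminium(III) chloride

The 1 chloride counter-ion carries a total charge of -1, so each complex ion is 1+.
Ligand charges: 1×triphenylphosphine (neutral), 1×oxalato (-2 each), 1×aqua (neutral); total -2. So Al + (-2) = 1+, giving Al = +3.
Ligands are named alphabetically: aqua before oxalato before triphenylphosphine.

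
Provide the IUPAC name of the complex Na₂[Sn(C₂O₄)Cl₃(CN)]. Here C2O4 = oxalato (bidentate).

The 2 sodium counter-ions carry a total charge of +2, so each complex ion is 2−.
Ligand charges: 3×chloro (-1 each), 1×oxalato (-2 each), 1×cyano (-1 each); total -6. So Sn + (-6) = 2−, giving Sn = +4.
The complex ion is anionic, so tin takes the -ate form stannate(IV).

sodium trichlorocyanooxalatostannate(IV)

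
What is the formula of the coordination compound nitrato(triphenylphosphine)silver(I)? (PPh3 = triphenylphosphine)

[Ag(NO3)(PPh3)]

Ligands: 1 triphenylphosphine (PPh3, neutral), 1 nitrato (NO3, -1). Ligand charge sum = -1.
With Ag in oxidation state +1, the complex ion is [Ag...].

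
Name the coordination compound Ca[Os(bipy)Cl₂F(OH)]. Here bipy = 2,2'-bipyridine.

The 1 calcium counter-ion carries a total charge of +2, so each complex ion is 2−.
Ligand charges: 1×fluoro (-1 each), 1×hydroxo (-1 each), 1×2,2'-bipyridine (neutral), 2×chloro (-1 each); total -4. So Os + (-4) = 2−, giving Os = +2.
Ligands are named alphabetically: bipyridine before chloro before fluoro before hydroxo.
The complex ion is anionic, so osmium takes the -ate form osmate(II).

calcium (2,2'-bipyridine)dichlorofluorohydroxoosmate(II)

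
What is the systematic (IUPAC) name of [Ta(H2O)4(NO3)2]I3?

tetraaquadinitratotantalum(V) iodide

The 3 iodide counter-ions carry a total charge of -3, so each complex ion is 3+.
Ligand charges: 4×aqua (neutral), 2×nitrato (-1 each); total -2. So Ta + (-2) = 3+, giving Ta = +5.
Ligands are named alphabetically: aqua before nitrato.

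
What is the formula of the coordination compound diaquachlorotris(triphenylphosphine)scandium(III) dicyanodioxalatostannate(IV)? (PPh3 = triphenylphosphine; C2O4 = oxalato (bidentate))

Cation [Sc…]: ligand charges -1, Sc(III) ⇒ ion charge 2+.
Anion [Sn…]: ligand charges -6, Sn(IV) ⇒ ion charge 2−.
One 2+ cation balances one 2− anion.

[ScCl(H2O)2(PPh3)3][Sn(C2O4)2(CN)2]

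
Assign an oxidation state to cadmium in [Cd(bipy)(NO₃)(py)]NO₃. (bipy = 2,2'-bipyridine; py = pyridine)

1 nitrate outside the brackets (-1 each) → the complex ion is 1+.
Ligand charges: 1×NO3 = -1; 1×bipy neutral; 1×py neutral; sum -1.
Cd + (-1) = 1+ ⇒ Cd is +2.

+2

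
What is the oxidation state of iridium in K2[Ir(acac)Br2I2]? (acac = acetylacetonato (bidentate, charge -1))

2 potassium outside the brackets (+1 each) → the complex ion is 2−.
Ligand charges: 2×I = -2; 1×acac = -1; 2×Br = -2; sum -5.
Ir + (-5) = 2− ⇒ Ir is +3.

+3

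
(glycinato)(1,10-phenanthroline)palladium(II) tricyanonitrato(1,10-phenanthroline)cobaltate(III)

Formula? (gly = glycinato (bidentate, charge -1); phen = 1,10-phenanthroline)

[Pd(gly)(phen)][Co(CN)3(NO3)(phen)]

Cation [Pd…]: ligand charges -1, Pd(II) ⇒ ion charge 1+.
Anion [Co…]: ligand charges -4, Co(III) ⇒ ion charge 1−.
One 1+ cation balances one 1− anion.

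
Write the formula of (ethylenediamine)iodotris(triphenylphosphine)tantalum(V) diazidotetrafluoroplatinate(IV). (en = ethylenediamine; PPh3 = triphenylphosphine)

[Ta(en)I(PPh3)3][PtF4(N3)2]2

Cation [Ta…]: ligand charges -1, Ta(V) ⇒ ion charge 4+.
Anion [Pt…]: ligand charges -6, Pt(IV) ⇒ ion charge 2−.
One 4+ cation requires 2 of the 2− anion.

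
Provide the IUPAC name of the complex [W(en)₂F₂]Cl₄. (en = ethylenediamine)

bis(ethylenediamine)difluorotungsten(VI) chloride

The 4 chloride counter-ions carry a total charge of -4, so each complex ion is 4+.
Ligand charges: 2×fluoro (-1 each), 2×ethylenediamine (neutral); total -2. So W + (-2) = 4+, giving W = +6.
Ligands are named alphabetically: ethylenediamine before fluoro.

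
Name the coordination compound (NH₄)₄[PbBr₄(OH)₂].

ammonium tetrabromodihydroxoplumbate(II)

The 4 ammonium counter-ions carry a total charge of +4, so each complex ion is 4−.
Ligand charges: 4×bromo (-1 each), 2×hydroxo (-1 each); total -6. So Pb + (-6) = 4−, giving Pb = +2.
The complex ion is anionic, so lead takes the -ate form plumbate(II).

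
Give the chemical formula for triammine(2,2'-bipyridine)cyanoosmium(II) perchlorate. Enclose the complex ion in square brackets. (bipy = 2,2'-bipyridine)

[Os(bipy)(CN)(NH3)3]ClO4

Ligands: 1 2,2'-bipyridine (bipy, neutral), 3 ammine (NH3, neutral), 1 cyano (CN, -1). Ligand charge sum = -1.
Charge balance with perchlorate (-1) requires 1 complex ion per 1 perchlorate.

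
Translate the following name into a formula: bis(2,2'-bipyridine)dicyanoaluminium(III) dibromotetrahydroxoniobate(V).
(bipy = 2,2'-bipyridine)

[Al(bipy)2(CN)2][NbBr2(OH)4]

Cation [Al…]: ligand charges -2, Al(III) ⇒ ion charge 1+.
Anion [Nb…]: ligand charges -6, Nb(V) ⇒ ion charge 1−.
One 1+ cation balances one 1− anion.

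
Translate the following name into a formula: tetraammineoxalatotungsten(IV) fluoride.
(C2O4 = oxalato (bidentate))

Ligands: 1 oxalato (C2O4, -2), 4 ammine (NH3, neutral). Ligand charge sum = -2.
Charge balance with fluoride (-1) requires 1 complex ion per 2 fluoride.

[W(C2O4)(NH3)4]F2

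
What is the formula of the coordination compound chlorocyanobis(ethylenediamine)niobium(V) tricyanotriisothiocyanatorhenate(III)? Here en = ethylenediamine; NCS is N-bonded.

Cation [Nb…]: ligand charges -2, Nb(V) ⇒ ion charge 3+.
Anion [Re…]: ligand charges -6, Re(III) ⇒ ion charge 3−.

[NbCl(CN)(en)2][Re(CN)3(NCS)3]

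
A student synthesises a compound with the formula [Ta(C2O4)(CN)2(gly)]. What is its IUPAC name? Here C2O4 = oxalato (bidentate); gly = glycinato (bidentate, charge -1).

dicyano(glycinato)oxalatotantalum(V)

There is no counter-ion, so the complex is neutral overall.
Ligand charges: 1×oxalato (-2 each), 1×glycinato (-1 each), 2×cyano (-1 each); total -5. So Ta + (-5) = 0, giving Ta = +5.
Ligands are named alphabetically: cyano before glycinato before oxalato.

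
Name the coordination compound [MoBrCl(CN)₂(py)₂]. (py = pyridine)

There is no counter-ion, so the complex is neutral overall.
Ligand charges: 2×cyano (-1 each), 1×bromo (-1 each), 1×chloro (-1 each), 2×pyridine (neutral); total -4. So Mo + (-4) = 0, giving Mo = +4.
Ligands are named alphabetically: bromo before chloro before cyano before pyridine.

bromochlorodicyanobis(pyridine)molybdenum(IV)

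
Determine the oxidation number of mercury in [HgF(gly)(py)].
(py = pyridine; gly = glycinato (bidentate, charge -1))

+2

No counter-ion: the bracketed complex is neutral.
Ligand charges: 1×py neutral; 1×F = -1; 1×gly = -1; sum -2.
Hg + (-2) = 0 ⇒ Hg is +2.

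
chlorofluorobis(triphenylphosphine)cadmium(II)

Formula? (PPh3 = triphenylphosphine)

Ligands: 1 chloro (Cl, -1), 1 fluoro (F, -1), 2 triphenylphosphine (PPh3, neutral). Ligand charge sum = -2.
With Cd in oxidation state +2, the complex ion is [Cd...].

[CdClF(PPh3)2]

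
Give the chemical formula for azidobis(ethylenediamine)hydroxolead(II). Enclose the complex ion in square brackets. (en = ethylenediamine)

[Pb(en)2(N3)(OH)]

Ligands: 1 azido (N3, -1), 1 hydroxo (OH, -1), 2 ethylenediamine (en, neutral). Ligand charge sum = -2.
With Pb in oxidation state +2, the complex ion is [Pb...].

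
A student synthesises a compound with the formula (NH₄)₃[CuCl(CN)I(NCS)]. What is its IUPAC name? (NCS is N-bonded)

The 3 ammonium counter-ions carry a total charge of +3, so each complex ion is 3−.
Ligand charges: 1×chloro (-1 each), 1×isothiocyanato (-1 each), 1×iodo (-1 each), 1×cyano (-1 each); total -4. So Cu + (-4) = 3−, giving Cu = +1.
The complex ion is anionic, so copper takes the -ate form cuprate(I).

ammonium chlorocyanoiodoisothiocyanatocuprate(I)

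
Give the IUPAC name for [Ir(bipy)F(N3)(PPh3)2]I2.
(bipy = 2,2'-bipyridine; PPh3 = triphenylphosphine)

azido(2,2'-bipyridine)fluorobis(triphenylphosphine)iridium(IV) iodide

The 2 iodide counter-ions carry a total charge of -2, so each complex ion is 2+.
Ligand charges: 1×azido (-1 each), 1×2,2'-bipyridine (neutral), 1×fluoro (-1 each), 2×triphenylphosphine (neutral); total -2. So Ir + (-2) = 2+, giving Ir = +4.
Ligands are named alphabetically: azido before bipyridine before fluoro before triphenylphosphine.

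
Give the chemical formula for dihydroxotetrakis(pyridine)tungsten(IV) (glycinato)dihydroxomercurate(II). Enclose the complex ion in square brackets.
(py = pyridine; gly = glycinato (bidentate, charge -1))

[W(OH)2(py)4][Hg(gly)(OH)2]2

Cation [W…]: ligand charges -2, W(IV) ⇒ ion charge 2+.
Anion [Hg…]: ligand charges -3, Hg(II) ⇒ ion charge 1−.
One 2+ cation requires 2 of the 1− anion.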